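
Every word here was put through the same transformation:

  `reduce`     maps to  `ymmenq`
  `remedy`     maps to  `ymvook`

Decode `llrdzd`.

editor

In reduce: r→y is +7, e→m is +8, d→m is +9, u→e is +10 — the shift increases by 1 each position. Letter i (0-indexed) is shifted by i+7, so successive shifts are 7, 8, 9, ….
Decoding llrdzd: l−7=e, l−8=d, r−9=i, d−10=t, z−11=o, d−12=r.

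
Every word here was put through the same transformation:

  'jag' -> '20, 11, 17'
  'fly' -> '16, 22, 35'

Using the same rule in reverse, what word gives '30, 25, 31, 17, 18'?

j is letter #10 and maps to 20: an offset of 10. Each letter is replaced by its alphabet position (a=1..z=26) + 10.
Undoing it on 30, 25, 31, 17, 18: 30→(30−10)÷1=20=t, 25→(25−10)÷1=15=o, 31→(31−10)÷1=21=u, 17→(17−10)÷1=7=g, 18→(18−10)÷1=8=h.

tough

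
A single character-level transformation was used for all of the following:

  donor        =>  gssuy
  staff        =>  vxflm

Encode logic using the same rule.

Each letter shifts forward by (position + 3), i.e. 3, 4, 5, … — the shift grows by one for each successive letter.
On logic: l+3=o, o+4=s, g+5=l, i+6=o, c+7=j.

osloj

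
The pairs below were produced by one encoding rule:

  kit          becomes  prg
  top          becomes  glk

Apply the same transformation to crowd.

Each pair mirrors across the alphabet (k↔p, i↔r, t↔g): positions sum to 25. Letters are reflected about the middle of the alphabet (position → 25−position): Atbash.
For crowd: c↔x, r↔i, o↔l, w↔d, d↔w.

xildw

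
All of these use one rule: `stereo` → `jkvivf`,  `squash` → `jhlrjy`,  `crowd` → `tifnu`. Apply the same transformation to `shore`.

jyfiv

Every letter moves 17 places later in the alphabet, wrapping around z→a.
For shore: s+17=j, h+17=y, o+17=f, r+17=i, e+17=v.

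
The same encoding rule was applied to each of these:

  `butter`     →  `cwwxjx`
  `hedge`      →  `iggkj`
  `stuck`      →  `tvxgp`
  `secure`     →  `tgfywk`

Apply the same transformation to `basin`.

In butter: b→c is +1, u→w is +2, t→w is +3, t→x is +4 — the shift increases by 1 each position. Each letter shifts forward by (position + 1), i.e. 1, 2, 3, … — the shift grows by one for each successive letter.
For basin: b+1=c, a+2=c, s+3=v, i+4=m, n+5=s.

ccvms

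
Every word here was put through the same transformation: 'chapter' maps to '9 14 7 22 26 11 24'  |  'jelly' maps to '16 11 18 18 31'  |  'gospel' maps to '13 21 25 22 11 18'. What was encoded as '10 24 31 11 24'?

dryer

c is letter #3 and maps to 9: an offset of 6. Each letter is replaced by its alphabet position (a=1..z=26) + 6.
Undoing it on 10 24 31 11 24: 10→(10−6)÷1=4=d, 24→(24−6)÷1=18=r, 31→(31−6)÷1=25=y, 11→(11−6)÷1=5=e, 24→(24−6)÷1=18=r.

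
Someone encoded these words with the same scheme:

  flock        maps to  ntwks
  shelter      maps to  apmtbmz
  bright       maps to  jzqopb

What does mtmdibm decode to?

elevate

Compare letters: f→n is +8, l→t is +8, o→w is +8 — a constant shift. This is a Caesar cipher with shift 8.
Reversing it on mtmdibm: m−8=e, t−8=l, m−8=e, d−8=v, i−8=a, b−8=t, m−8=e.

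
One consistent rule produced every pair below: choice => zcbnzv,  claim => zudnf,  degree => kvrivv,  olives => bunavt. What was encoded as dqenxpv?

antique

c(2)→z(25) and h(7)→c(2) fit y≡11x+3 (mod 26); the inverse of 11 mod 26 is 19. Each letter's alphabet position (a=0..z=25) is mapped through 11·x+3 mod 26 — an affine cipher.
Undoing it on dqenxpv: d(3)→19·(3−3)≡0=a; q(16)→19·(16−3)≡13=n; e(4)→19·(4−3)≡19=t; n(13)→19·(13−3)≡8=i; x(23)→19·(23−3)≡16=q; p(15)→19·(15−3)≡20=u; v(21)→19·(21−3)≡4=e (all mod 26).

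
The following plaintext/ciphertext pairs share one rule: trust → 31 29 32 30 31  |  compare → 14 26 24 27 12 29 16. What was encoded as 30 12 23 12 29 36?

salary

The number is (letter's place in the alphabet, a=1) + 11.
Reversing it on 30 12 23 12 29 36: 30→(30−11)÷1=19=s, 12→(12−11)÷1=1=a, 23→(23−11)÷1=12=l, 12→(12−11)÷1=1=a, 29→(29−11)÷1=18=r, 36→(36−11)÷1=25=y.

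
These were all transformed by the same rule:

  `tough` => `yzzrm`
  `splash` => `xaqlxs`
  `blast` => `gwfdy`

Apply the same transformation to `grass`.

lcfdx

Shifts by position in tough: pos 0: t→y (+5), pos 1: o→z (+11), pos 2: u→z (+5), pos 3: g→r (+11) — repeating every 2. A repeating key of period 2 is used — shifts +5, +11 over and over.
For grass: g+5=l, r+11=c, a+5=f, s+11=d, s+5=x.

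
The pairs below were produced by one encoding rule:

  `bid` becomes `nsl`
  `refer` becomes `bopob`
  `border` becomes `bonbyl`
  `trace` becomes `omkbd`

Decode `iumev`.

The output letters match the input read backwards, each shifted +10: bid reversed is dib. Read the word backwards and shift each letter +10.
Undoing it on iumev: shift back: i−10=y, u−10=k, m−10=c, e−10=u, v−10=l → ykcul; then reverse → lucky.

lucky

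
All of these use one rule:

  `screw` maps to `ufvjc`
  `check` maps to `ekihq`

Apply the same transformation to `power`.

Each letter shifts forward by (position + 2), i.e. 2, 3, 4, … — the shift grows by one for each successive letter.
For power: p+2=r, o+3=r, w+4=a, e+5=j, r+6=x.

rrajx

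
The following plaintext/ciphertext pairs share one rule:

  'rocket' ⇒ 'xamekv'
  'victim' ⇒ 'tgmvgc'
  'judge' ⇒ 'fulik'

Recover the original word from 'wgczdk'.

r(17)→x(23) and o(14)→a(0) fit y≡25x+14 (mod 26); the inverse of 25 mod 26 is 25. This is an affine cipher: with a=0,…,z=25, each position x becomes (25x+14) mod 26.
Reversing it on wgczdk: w(22)→25·(22−14)≡18=s; g(6)→25·(6−14)≡8=i; c(2)→25·(2−14)≡12=m; z(25)→25·(25−14)≡15=p; d(3)→25·(3−14)≡11=l; k(10)→25·(10−14)≡4=e (all mod 26).

simple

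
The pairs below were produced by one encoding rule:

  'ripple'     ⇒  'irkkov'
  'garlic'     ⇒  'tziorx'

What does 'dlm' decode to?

won

Each pair mirrors across the alphabet (r↔i, i↔r, p↔k): positions sum to 25. Each letter is replaced by its mirror in the alphabet: a↔z, b↔y, c↔x, and so on (the Atbash cipher).
Undoing it on dlm: d↔w, l↔o, m↔n.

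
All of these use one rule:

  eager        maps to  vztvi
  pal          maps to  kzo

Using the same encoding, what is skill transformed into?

Letters are reflected about the middle of the alphabet (position → 25−position): Atbash.
On skill: s↔h, k↔p, i↔r, l↔o, l↔o.

hproo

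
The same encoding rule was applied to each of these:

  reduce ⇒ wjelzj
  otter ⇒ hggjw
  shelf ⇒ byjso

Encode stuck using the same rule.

bglzn

r(17)→w(22) and e(4)→j(9) fit y≡5x+15 (mod 26); the inverse of 5 mod 26 is 21. Each letter's alphabet position (a=0..z=25) is mapped through 5·x+15 mod 26 — an affine cipher.
Applying it to stuck: s(18)→5·18+15≡1=b; t(19)→5·19+15≡6=g; u(20)→5·20+15≡11=l; c(2)→5·2+15≡25=z; k(10)→5·10+15≡13=n (all mod 26).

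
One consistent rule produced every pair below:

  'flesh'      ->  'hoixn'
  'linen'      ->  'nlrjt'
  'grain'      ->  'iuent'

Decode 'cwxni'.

In flesh: f→h is +2, l→o is +3, e→i is +4, s→x is +5 — the shift increases by 1 each position. Letter i (0-indexed) is shifted by i+2, so successive shifts are 2, 3, 4, ….
Reversing it on cwxni: c−2=a, w−3=t, x−4=t, n−5=i, i−6=c.

attic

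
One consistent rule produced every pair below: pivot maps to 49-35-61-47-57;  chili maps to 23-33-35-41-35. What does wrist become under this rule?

63-53-35-55-57

p(#16)→49 and i(#9)→35: differences scale by 2, so n = 2·pos + 17. Each letter becomes 2×(its alphabet position, a=1..z=26) + 17.
On wrist: w=23→63, r=18→53, i=9→35, s=19→55, t=20→57.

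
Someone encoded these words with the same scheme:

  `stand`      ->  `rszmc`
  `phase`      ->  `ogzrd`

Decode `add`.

Compare letters: s→r is +25, t→s is +25, a→z is +25 — a constant shift. Every letter moves 25 places later in the alphabet, wrapping around z→a.
Undoing it on add: a−25=b, d−25=e, d−25=e.

bee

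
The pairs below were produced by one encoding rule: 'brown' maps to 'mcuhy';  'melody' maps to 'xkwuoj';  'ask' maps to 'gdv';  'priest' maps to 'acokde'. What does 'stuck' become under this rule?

The shift depends on letter class: consonant b→m is +11, but vowel o→u is +6. The rule splits by letter class: vowels +6, consonants +11.
Applying it to stuck: s(cons)+11=d, t(cons)+11=e, u(vowel)+6=a, c(cons)+11=n, k(cons)+11=v.

deanv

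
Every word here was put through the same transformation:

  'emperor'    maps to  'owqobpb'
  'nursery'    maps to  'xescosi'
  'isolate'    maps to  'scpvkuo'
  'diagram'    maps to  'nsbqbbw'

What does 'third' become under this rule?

drjbn

The shifts repeat in a cycle of length 3: positions 0,1,… shift by +10, +10, +1, then the pattern repeats.
On third: t+10=d, h+10=r, i+1=j, r+10=b, d+10=n.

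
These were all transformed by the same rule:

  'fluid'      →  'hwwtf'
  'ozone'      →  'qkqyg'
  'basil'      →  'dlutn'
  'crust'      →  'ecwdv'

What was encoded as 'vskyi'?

thing

Shifts by position in fluid: pos 0: f→h (+2), pos 1: l→w (+11), pos 2: u→w (+2), pos 3: i→t (+11) — repeating every 2. It's a Vigenère-style cipher with numeric key [2,11]: position i shifts by key[i mod 2].
Undoing it on vskyi: v−2=t, s−11=h, k−2=i, y−11=n, i−2=g.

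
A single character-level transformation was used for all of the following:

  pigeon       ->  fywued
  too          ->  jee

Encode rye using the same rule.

hou

Compare letters: p→f is +16, i→y is +16, g→w is +16 — a constant shift. Every letter moves 16 places later in the alphabet, wrapping around z→a.
On rye: r+16=h, y+16=o, e+16=u.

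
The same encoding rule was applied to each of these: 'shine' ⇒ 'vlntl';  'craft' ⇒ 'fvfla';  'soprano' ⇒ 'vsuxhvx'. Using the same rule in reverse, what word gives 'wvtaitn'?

The shift increases by 1 at each position, starting from +3: 3, 4, 5, ….
Reversing it on wvtaitn: w−3=t, v−4=r, t−5=o, a−6=u, i−7=b, t−8=l, n−9=e.

trouble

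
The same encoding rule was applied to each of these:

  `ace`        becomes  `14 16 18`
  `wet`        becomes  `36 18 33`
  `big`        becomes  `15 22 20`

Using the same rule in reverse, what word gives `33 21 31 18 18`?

a is letter #1 and maps to 14: an offset of 13. Each letter is replaced by its alphabet position (a=1..z=26) + 13.
Undoing it on 33 21 31 18 18: 33→(33−13)÷1=20=t, 21→(21−13)÷1=8=h, 31→(31−13)÷1=18=r, 18→(18−13)÷1=5=e, 18→(18−13)÷1=5=e.

three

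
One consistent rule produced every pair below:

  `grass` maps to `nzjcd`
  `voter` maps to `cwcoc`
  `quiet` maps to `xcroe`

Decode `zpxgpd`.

shower

The shift increases by 1 at each position, starting from +7: 7, 8, 9, ….
Reversing it on zpxgpd: z−7=s, p−8=h, x−9=o, g−10=w, p−11=e, d−12=r.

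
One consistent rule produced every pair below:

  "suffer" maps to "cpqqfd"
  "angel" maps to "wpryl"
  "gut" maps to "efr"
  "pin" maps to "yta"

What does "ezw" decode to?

lot

The output letters match the input read backwards, each shifted +11: suffer reversed is reffus. Read the word backwards and shift each letter +11.
Undoing it on ezw: shift back: e−11=t, z−11=o, w−11=l → tol; then reverse → lot.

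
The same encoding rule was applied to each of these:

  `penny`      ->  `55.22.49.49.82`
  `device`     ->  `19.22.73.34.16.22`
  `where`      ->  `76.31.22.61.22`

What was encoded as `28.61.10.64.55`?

p(#16)→55 and e(#5)→22: differences scale by 3, so n = 3·pos + 7. The formula is n = 3×(alphabet index, a=1) + 7.
Reversing it on 28.61.10.64.55: 28→(28−7)÷3=7=g, 61→(61−7)÷3=18=r, 10→(10−7)÷3=1=a, 64→(64−7)÷3=19=s, 55→(55−7)÷3=16=p.

grasp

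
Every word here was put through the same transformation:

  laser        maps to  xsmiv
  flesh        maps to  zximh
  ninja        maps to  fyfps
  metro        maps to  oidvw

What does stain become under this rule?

l(11)→x(23) and a(0)→s(18) fit y≡17x+18 (mod 26); the inverse of 17 mod 26 is 23. Treating letters as 0–25, the rule is x ↦ 17x + 18 (mod 26).
Applying it to stain: s(18)→17·18+18≡12=m; t(19)→17·19+18≡3=d; a(0)→17·0+18≡18=s; i(8)→17·8+18≡24=y; n(13)→17·13+18≡5=f (all mod 26).

mdsyf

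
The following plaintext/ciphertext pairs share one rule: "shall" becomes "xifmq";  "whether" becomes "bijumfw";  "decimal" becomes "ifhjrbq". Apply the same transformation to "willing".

bjqmnol

Shifts by position in shall: pos 0: s→x (+5), pos 1: h→i (+1), pos 2: a→f (+5), pos 3: l→m (+1) — repeating every 2. It's a Vigenère-style cipher with numeric key [5,1]: position i shifts by key[i mod 2].
Applying it to willing: w+5=b, i+1=j, l+5=q, l+1=m, i+5=n, n+1=o, g+5=l.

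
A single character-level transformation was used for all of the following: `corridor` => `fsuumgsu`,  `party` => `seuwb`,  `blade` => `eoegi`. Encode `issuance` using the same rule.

Vowels shift forward by 4 and consonants shift forward by 3.
For issuance: i(vowel)+4=m, s(cons)+3=v, s(cons)+3=v, u(vowel)+4=y, a(vowel)+4=e, n(cons)+3=q, c(cons)+3=f, e(vowel)+4=i.

mvvyeqfi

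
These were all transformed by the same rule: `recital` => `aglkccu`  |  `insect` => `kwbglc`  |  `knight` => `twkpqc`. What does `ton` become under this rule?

The shift depends on letter class: consonant r→a is +9, but vowel e→g is +2. Two shifts are in play — +2 for a/e/i/o/u, +9 for every other letter.
For ton: t(cons)+9=c, o(vowel)+2=q, n(cons)+9=w.

cqw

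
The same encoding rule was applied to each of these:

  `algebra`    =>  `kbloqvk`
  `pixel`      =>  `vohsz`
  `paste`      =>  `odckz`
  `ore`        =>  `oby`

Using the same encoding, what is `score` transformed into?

The output letters match the input read backwards, each shifted +10: algebra reversed is arbegla. Read the word backwards and shift each letter +10.
On score: reverse → erocs; then shift: e+10=o, r+10=b, o+10=y, c+10=m, s+10=c.

obymc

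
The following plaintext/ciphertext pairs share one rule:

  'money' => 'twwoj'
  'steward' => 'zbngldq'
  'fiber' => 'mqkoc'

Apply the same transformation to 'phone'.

wpxxp

In money: m→t is +7, o→w is +8, n→w is +9, e→o is +10 — the shift increases by 1 each position. Each letter shifts forward by (position + 7), i.e. 7, 8, 9, … — the shift grows by one for each successive letter.
Applying it to phone: p+7=w, h+8=p, o+9=x, n+10=x, e+11=p.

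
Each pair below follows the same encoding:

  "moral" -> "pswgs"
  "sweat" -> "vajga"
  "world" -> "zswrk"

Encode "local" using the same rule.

oshgs

In moral: m→p is +3, o→s is +4, r→w is +5, a→g is +6 — the shift increases by 1 each position. Each letter shifts forward by (position + 3), i.e. 3, 4, 5, … — the shift grows by one for each successive letter.
For local: l+3=o, o+4=s, c+5=h, a+6=g, l+7=s.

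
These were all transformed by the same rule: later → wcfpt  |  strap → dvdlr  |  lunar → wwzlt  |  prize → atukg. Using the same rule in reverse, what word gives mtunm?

It's a Vigenère-style cipher with numeric key [11,2,12]: position i shifts by key[i mod 3].
Decoding mtunm: m−11=b, t−2=r, u−12=i, n−11=c, m−2=k.

brick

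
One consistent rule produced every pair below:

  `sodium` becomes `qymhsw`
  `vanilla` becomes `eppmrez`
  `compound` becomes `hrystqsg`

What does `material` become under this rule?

The output letters match the input read backwards, each shifted +4: sodium reversed is muidos. The word is reversed, then every letter is shifted forward by 4.
On material: reverse → lairetam; then shift: l+4=p, a+4=e, i+4=m, r+4=v, e+4=i, t+4=x, a+4=e, m+4=q.

pemvixeq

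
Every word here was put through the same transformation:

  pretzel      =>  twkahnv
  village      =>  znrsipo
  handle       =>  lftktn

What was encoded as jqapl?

fluid

In pretzel: p→t is +4, r→w is +5, e→k is +6, t→a is +7 — the shift increases by 1 each position. The shift increases by 1 at each position, starting from +4: 4, 5, 6, ….
Undoing it on jqapl: j−4=f, q−5=l, a−6=u, p−7=i, l−8=d.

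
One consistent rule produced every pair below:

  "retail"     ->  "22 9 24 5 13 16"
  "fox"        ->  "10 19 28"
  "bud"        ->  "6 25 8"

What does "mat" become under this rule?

Letters become their 1-based position plus 4 (so a→5, b→6, …).
For mat: m=13→17, a=1→5, t=20→24.

17 5 24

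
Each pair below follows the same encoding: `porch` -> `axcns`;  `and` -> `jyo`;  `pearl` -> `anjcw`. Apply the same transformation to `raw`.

cjh

The shift depends on letter class: consonant p→a is +11, but vowel o→x is +9. Two shifts are in play — +9 for a/e/i/o/u, +11 for every other letter.
On raw: r(cons)+11=c, a(vowel)+9=j, w(cons)+11=h.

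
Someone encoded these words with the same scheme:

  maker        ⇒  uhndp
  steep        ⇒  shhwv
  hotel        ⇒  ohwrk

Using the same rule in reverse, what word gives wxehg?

debut

The output letters match the input read backwards, each shifted +3: maker reversed is rekam. The word is reversed, then every letter is shifted forward by 3.
Decoding wxehg: shift back: w−3=t, x−3=u, e−3=b, h−3=e, g−3=d → tubed; then reverse → debut.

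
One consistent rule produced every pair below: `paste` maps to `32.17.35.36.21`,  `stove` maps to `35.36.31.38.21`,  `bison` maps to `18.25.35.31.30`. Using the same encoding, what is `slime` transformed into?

35.28.25.29.21

p is letter #16 and maps to 32: an offset of 16. The number is (letter's place in the alphabet, a=1) + 16.
Applying it to slime: s=19→35, l=12→28, i=9→25, m=13→29, e=5→21.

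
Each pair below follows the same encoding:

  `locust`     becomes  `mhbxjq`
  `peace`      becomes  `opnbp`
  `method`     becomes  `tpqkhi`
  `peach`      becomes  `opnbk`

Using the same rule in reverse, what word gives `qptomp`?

l(11)→m(12) and o(14)→h(7) fit y≡7x+13 (mod 26); the inverse of 7 mod 26 is 15. Each letter's alphabet position (a=0..z=25) is mapped through 7·x+13 mod 26 — an affine cipher.
Decoding qptomp: q(16)→15·(16−13)≡19=t; p(15)→15·(15−13)≡4=e; t(19)→15·(19−13)≡12=m; o(14)→15·(14−13)≡15=p; m(12)→15·(12−13)≡11=l; p(15)→15·(15−13)≡4=e (all mod 26).

temple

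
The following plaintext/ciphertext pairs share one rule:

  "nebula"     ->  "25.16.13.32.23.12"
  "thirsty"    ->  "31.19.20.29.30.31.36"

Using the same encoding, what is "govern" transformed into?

n is letter #14 and maps to 25: an offset of 11. The number is (letter's place in the alphabet, a=1) + 11.
Applying it to govern: g=7→18, o=15→26, v=22→33, e=5→16, r=18→29, n=14→25.

18.26.33.16.29.25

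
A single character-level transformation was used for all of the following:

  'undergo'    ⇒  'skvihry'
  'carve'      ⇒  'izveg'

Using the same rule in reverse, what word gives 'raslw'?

Read the word backwards and shift each letter +4.
Reversing it on raslw: shift back: r−4=n, a−4=w, s−4=o, l−4=h, w−4=s → nwohs; then reverse → shown.

shown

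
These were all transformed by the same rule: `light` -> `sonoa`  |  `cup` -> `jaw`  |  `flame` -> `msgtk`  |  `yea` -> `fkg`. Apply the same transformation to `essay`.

kzzgf

Vowels shift forward by 6 and consonants shift forward by 7.
On essay: e(vowel)+6=k, s(cons)+7=z, s(cons)+7=z, a(vowel)+6=g, y(cons)+7=f.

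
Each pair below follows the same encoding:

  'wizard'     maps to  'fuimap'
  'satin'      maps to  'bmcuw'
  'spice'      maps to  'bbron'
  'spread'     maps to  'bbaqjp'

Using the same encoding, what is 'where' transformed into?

Shifts by position in wizard: pos 0: w→f (+9), pos 1: i→u (+12), pos 2: z→i (+9), pos 3: a→m (+12) — repeating every 2. The shifts repeat in a cycle of length 2: positions 0,1,… shift by +9, +12, then the pattern repeats.
For where: w+9=f, h+12=t, e+9=n, r+12=d, e+9=n.

ftndn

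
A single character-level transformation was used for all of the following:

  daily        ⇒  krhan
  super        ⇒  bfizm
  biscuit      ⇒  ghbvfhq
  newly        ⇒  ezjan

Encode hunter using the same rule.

sfeqzm

d(3)→k(10) and a(0)→r(17) fit y≡15x+17 (mod 26); the inverse of 15 mod 26 is 7. This is an affine cipher: with a=0,…,z=25, each position x becomes (15x+17) mod 26.
Applying it to hunter: h(7)→15·7+17≡18=s; u(20)→15·20+17≡5=f; n(13)→15·13+17≡4=e; t(19)→15·19+17≡16=q; e(4)→15·4+17≡25=z; r(17)→15·17+17≡12=m (all mod 26).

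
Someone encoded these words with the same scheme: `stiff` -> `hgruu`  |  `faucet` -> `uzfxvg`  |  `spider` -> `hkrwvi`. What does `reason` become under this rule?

ivzhlm

Letters are reflected about the middle of the alphabet (position → 25−position): Atbash.
For reason: r↔i, e↔v, a↔z, s↔h, o↔l, n↔m.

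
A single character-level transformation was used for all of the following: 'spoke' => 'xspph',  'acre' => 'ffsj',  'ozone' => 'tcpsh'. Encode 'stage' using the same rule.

xwblh

The shifts repeat in a cycle of length 3: positions 0,1,… shift by +5, +3, +1, then the pattern repeats.
On stage: s+5=x, t+3=w, a+1=b, g+5=l, e+3=h.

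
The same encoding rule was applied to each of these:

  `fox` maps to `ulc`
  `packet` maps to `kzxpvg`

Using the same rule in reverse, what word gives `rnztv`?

image

Letters are reflected about the middle of the alphabet (position → 25−position): Atbash.
Decoding rnztv: r↔i, n↔m, z↔a, t↔g, v↔e.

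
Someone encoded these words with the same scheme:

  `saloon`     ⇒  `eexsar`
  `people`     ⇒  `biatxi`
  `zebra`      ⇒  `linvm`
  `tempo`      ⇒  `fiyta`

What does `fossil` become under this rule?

rsewup

A repeating key of period 2 is used — shifts +12, +4 over and over.
Applying it to fossil: f+12=r, o+4=s, s+12=e, s+4=w, i+12=u, l+4=p.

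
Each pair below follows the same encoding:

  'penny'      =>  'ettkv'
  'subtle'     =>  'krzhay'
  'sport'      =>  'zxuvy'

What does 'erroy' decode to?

silly

The output letters match the input read backwards, each shifted +6: penny reversed is ynnep. Two steps: reverse the string, then apply a Caesar shift of +6.
Undoing it on erroy: shift back: e−6=y, r−6=l, r−6=l, o−6=i, y−6=s → yllis; then reverse → silly.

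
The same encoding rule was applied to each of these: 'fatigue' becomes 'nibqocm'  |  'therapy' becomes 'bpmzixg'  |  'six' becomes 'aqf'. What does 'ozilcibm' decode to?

graduate

Compare letters: f→n is +8, a→i is +8, t→b is +8 — a constant shift. Each letter is shifted forward by 8 in the alphabet (a Caesar shift of +8).
Undoing it on ozilcibm: o−8=g, z−8=r, i−8=a, l−8=d, c−8=u, i−8=a, b−8=t, m−8=e.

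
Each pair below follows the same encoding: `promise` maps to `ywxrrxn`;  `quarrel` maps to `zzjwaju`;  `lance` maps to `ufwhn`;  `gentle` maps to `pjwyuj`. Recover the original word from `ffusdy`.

It's a Vigenère-style cipher with numeric key [9,5]: position i shifts by key[i mod 2].
Undoing it on ffusdy: f−9=w, f−5=a, u−9=l, s−5=n, d−9=u, y−5=t.

walnut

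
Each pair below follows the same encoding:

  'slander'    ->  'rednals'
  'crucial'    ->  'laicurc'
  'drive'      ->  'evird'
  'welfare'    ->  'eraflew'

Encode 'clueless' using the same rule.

The output letters match the input read backwards: slander reversed is rednals. It's just the letters in reverse order.
Applying it to clueless: reverse → sseleulc.

sseleulc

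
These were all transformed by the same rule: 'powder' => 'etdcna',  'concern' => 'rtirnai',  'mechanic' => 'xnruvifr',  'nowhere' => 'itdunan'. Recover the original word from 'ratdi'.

crown

p(15)→e(4) and o(14)→t(19) fit y≡11x+21 (mod 26); the inverse of 11 mod 26 is 19. Each letter's alphabet position (a=0..z=25) is mapped through 11·x+21 mod 26 — an affine cipher.
Decoding ratdi: r(17)→19·(17−21)≡2=c; a(0)→19·(0−21)≡17=r; t(19)→19·(19−21)≡14=o; d(3)→19·(3−21)≡22=w; i(8)→19·(8−21)≡13=n (all mod 26).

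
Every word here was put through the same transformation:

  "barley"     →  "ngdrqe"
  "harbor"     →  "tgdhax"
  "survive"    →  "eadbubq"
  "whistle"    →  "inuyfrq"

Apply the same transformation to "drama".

pxmsm

The shifts repeat in a cycle of length 2: positions 0,1,… shift by +12, +6, then the pattern repeats.
On drama: d+12=p, r+6=x, a+12=m, m+6=s, a+12=m.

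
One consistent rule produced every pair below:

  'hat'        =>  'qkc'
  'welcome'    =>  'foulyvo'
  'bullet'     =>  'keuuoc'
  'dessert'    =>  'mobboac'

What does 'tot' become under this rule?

Vowels shift forward by 10 and consonants shift forward by 9.
On tot: t(cons)+9=c, o(vowel)+10=y, t(cons)+9=c.

cyc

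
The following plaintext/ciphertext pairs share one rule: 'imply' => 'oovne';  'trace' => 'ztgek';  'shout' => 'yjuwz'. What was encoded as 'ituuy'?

Shifts by position in imply: pos 0: i→o (+6), pos 1: m→o (+2), pos 2: p→v (+6), pos 3: l→n (+2) — repeating every 2. It's a Vigenère-style cipher with numeric key [6,2]: position i shifts by key[i mod 2].
Undoing it on ituuy: i−6=c, t−2=r, u−6=o, u−2=s, y−6=s.

cross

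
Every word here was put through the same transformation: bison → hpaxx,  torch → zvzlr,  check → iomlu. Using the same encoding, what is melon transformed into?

In bison: b→h is +6, i→p is +7, s→a is +8, o→x is +9 — the shift increases by 1 each position. Letter i (0-indexed) is shifted by i+6, so successive shifts are 6, 7, 8, ….
For melon: m+6=s, e+7=l, l+8=t, o+9=x, n+10=x.

sltxx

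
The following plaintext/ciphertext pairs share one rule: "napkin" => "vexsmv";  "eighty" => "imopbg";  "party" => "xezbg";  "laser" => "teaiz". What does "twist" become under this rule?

bemab

Two shifts are in play — +4 for a/e/i/o/u, +8 for every other letter.
On twist: t(cons)+8=b, w(cons)+8=e, i(vowel)+4=m, s(cons)+8=a, t(cons)+8=b.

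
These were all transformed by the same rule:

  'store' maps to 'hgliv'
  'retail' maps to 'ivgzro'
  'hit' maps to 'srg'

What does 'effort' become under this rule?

Each pair mirrors across the alphabet (s↔h, t↔g, o↔l): positions sum to 25. Each letter is replaced by its mirror in the alphabet: a↔z, b↔y, c↔x, and so on (the Atbash cipher).
Applying it to effort: e↔v, f↔u, f↔u, o↔l, r↔i, t↔g.

vuulig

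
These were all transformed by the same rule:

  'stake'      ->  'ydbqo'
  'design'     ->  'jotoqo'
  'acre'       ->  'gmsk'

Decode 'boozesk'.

venture

Shifts by position in stake: pos 0: s→y (+6), pos 1: t→d (+10), pos 2: a→b (+1), pos 3: k→q (+6), pos 4: e→o (+10) — repeating every 3. A repeating key of period 3 is used — shifts +6, +10, +1 over and over.
Reversing it on boozesk: b−6=v, o−10=e, o−1=n, z−6=t, e−10=u, s−1=r, k−6=e.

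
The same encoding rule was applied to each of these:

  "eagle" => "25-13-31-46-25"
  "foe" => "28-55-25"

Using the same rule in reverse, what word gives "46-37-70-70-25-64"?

e(#5)→25 and a(#1)→13: differences scale by 3, so n = 3·pos + 10. Each letter becomes 3×(its alphabet position, a=1..z=26) + 10.
Undoing it on 46-37-70-70-25-64: 46→(46−10)÷3=12=l, 37→(37−10)÷3=9=i, 70→(70−10)÷3=20=t, 70→(70−10)÷3=20=t, 25→(25−10)÷3=5=e, 64→(64−10)÷3=18=r.

litter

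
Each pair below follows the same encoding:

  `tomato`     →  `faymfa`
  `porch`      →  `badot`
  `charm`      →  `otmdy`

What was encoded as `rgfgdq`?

future

This is a Caesar cipher with shift 12.
Reversing it on rgfgdq: r−12=f, g−12=u, f−12=t, g−12=u, d−12=r, q−12=e.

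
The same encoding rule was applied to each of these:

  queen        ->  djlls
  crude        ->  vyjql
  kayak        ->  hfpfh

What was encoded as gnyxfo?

q(16)→d(3) and u(20)→j(9) fit y≡21x+5 (mod 26); the inverse of 21 mod 26 is 5. Treating letters as 0–25, the rule is x ↦ 21x + 5 (mod 26).
Reversing it on gnyxfo: g(6)→5·(6−5)≡5=f; n(13)→5·(13−5)≡14=o; y(24)→5·(24−5)≡17=r; x(23)→5·(23−5)≡12=m; f(5)→5·(5−5)≡0=a; o(14)→5·(14−5)≡19=t (all mod 26).

format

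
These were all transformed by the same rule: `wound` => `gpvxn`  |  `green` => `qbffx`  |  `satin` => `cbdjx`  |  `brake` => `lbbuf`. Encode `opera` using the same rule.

Two shifts are in play — +1 for a/e/i/o/u, +10 for every other letter.
On opera: o(vowel)+1=p, p(cons)+10=z, e(vowel)+1=f, r(cons)+10=b, a(vowel)+1=b.

pzfbb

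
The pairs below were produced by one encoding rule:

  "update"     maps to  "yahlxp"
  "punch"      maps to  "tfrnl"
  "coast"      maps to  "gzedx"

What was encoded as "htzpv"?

Shifts by position in update: pos 0: u→y (+4), pos 1: p→a (+11), pos 2: d→h (+4), pos 3: a→l (+11) — repeating every 2. A repeating key of period 2 is used — shifts +4, +11 over and over.
Decoding htzpv: h−4=d, t−11=i, z−4=v, p−11=e, v−4=r.

diver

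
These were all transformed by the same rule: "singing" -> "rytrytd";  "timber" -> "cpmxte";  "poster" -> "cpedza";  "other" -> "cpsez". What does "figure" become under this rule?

pcfrtq

Two steps: reverse the string, then apply a Caesar shift of +11.
Applying it to figure: reverse → erugif; then shift: e+11=p, r+11=c, u+11=f, g+11=r, i+11=t, f+11=q.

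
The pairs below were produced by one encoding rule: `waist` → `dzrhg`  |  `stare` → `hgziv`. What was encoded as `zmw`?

Each letter is replaced by its mirror in the alphabet: a↔z, b↔y, c↔x, and so on (the Atbash cipher).
Reversing it on zmw: z↔a, m↔n, w↔d.

and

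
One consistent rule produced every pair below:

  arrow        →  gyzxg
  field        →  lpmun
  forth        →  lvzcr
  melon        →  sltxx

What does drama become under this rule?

Each letter shifts forward by (position + 6), i.e. 6, 7, 8, … — the shift grows by one for each successive letter.
Applying it to drama: d+6=j, r+7=y, a+8=i, m+9=v, a+10=k.

jyivk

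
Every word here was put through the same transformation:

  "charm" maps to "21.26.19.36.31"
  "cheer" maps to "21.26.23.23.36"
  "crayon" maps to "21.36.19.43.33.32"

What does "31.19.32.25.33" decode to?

c is letter #3 and maps to 21: an offset of 18. The number is (letter's place in the alphabet, a=1) + 18.
Reversing it on 31.19.32.25.33: 31→(31−18)÷1=13=m, 19→(19−18)÷1=1=a, 32→(32−18)÷1=14=n, 25→(25−18)÷1=7=g, 33→(33−18)÷1=15=o.

mango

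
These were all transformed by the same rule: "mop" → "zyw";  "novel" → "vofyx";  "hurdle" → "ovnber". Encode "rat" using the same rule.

The output letters match the input read backwards, each shifted +10: mop reversed is pom. Two steps: reverse the string, then apply a Caesar shift of +10.
For rat: reverse → tar; then shift: t+10=d, a+10=k, r+10=b.

dkb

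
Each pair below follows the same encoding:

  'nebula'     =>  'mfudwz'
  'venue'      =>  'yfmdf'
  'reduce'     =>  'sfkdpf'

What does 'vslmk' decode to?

n(13)→m(12) and e(4)→f(5) fit y≡21x+25 (mod 26); the inverse of 21 mod 26 is 5. Each letter's alphabet position (a=0..z=25) is mapped through 21·x+25 mod 26 — an affine cipher.
Undoing it on vslmk: v(21)→5·(21−25)≡6=g; s(18)→5·(18−25)≡17=r; l(11)→5·(11−25)≡8=i; m(12)→5·(12−25)≡13=n; k(10)→5·(10−25)≡3=d (all mod 26).

grind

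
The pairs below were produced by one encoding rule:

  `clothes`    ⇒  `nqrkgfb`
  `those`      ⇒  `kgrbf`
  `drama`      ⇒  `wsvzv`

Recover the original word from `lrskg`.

worth

c(2)→n(13) and l(11)→q(16) fit y≡9x+21 (mod 26); the inverse of 9 mod 26 is 3. Treating letters as 0–25, the rule is x ↦ 9x + 21 (mod 26).
Reversing it on lrskg: l(11)→3·(11−21)≡22=w; r(17)→3·(17−21)≡14=o; s(18)→3·(18−21)≡17=r; k(10)→3·(10−21)≡19=t; g(6)→3·(6−21)≡7=h (all mod 26).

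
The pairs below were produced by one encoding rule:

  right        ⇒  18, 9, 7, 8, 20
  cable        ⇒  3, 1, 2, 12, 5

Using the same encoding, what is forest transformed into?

6, 15, 18, 5, 19, 20

Each letter is replaced by its alphabet position (a=1, b=2, …, z=26).
For forest: f=6→6, o=15→15, r=18→18, e=5→5, s=19→19, t=20→20.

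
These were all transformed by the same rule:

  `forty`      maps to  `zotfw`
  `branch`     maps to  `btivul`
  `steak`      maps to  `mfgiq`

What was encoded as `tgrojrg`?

f(5)→z(25) and o(14)→o(14) fit y≡19x+8 (mod 26); the inverse of 19 mod 26 is 11. Treating letters as 0–25, the rule is x ↦ 19x + 8 (mod 26).
Reversing it on tgrojrg: t(19)→11·(19−8)≡17=r; g(6)→11·(6−8)≡4=e; r(17)→11·(17−8)≡21=v; o(14)→11·(14−8)≡14=o; j(9)→11·(9−8)≡11=l; r(17)→11·(17−8)≡21=v; g(6)→11·(6−8)≡4=e (all mod 26).

revolve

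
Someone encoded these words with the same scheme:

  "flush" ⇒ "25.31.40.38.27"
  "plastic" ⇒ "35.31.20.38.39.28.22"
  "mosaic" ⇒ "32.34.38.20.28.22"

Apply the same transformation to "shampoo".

The number is (letter's place in the alphabet, a=1) + 19.
Applying it to shampoo: s=19→38, h=8→27, a=1→20, m=13→32, p=16→35, o=15→34, o=15→34.

38.27.20.32.35.34.34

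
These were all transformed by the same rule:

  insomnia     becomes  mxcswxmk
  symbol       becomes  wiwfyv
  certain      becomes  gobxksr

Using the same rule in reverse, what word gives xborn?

trend

Shifts by position in insomnia: pos 0: i→m (+4), pos 1: n→x (+10), pos 2: s→c (+10), pos 3: o→s (+4), pos 4: m→w (+10), pos 5: n→x (+10) — repeating every 3. A repeating key of period 3 is used — shifts +4, +10, +10 over and over.
Decoding xborn: x−4=t, b−10=r, o−10=e, r−4=n, n−10=d.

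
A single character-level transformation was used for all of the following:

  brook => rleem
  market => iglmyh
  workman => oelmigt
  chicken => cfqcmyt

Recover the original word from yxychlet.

b(1)→r(17) and r(17)→l(11) fit y≡11x+6 (mod 26); the inverse of 11 mod 26 is 19. This is an affine cipher: with a=0,…,z=25, each position x becomes (11x+6) mod 26.
Undoing it on yxychlet: y(24)→19·(24−6)≡4=e; x(23)→19·(23−6)≡11=l; y(24)→19·(24−6)≡4=e; c(2)→19·(2−6)≡2=c; h(7)→19·(7−6)≡19=t; l(11)→19·(11−6)≡17=r; e(4)→19·(4−6)≡14=o; t(19)→19·(19−6)≡13=n (all mod 26).

electron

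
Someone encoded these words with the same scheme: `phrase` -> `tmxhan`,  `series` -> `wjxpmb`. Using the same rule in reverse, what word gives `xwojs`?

In phrase: p→t is +4, h→m is +5, r→x is +6, a→h is +7 — the shift increases by 1 each position. The shift increases by 1 at each position, starting from +4: 4, 5, 6, ….
Reversing it on xwojs: x−4=t, w−5=r, o−6=i, j−7=c, s−8=k.

trick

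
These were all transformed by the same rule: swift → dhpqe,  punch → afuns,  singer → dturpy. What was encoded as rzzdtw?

gossip

Shifts by position in swift: pos 0: s→d (+11), pos 1: w→h (+11), pos 2: i→p (+7), pos 3: f→q (+11), pos 4: t→e (+11) — repeating every 3. A repeating key of period 3 is used — shifts +11, +11, +7 over and over.
Decoding rzzdtw: r−11=g, z−11=o, z−7=s, d−11=s, t−11=i, w−7=p.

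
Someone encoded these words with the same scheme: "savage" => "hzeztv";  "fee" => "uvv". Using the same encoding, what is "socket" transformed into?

Each pair mirrors across the alphabet (s↔h, a↔z, v↔e): positions sum to 25. Letters are reflected about the middle of the alphabet (position → 25−position): Atbash.
For socket: s↔h, o↔l, c↔x, k↔p, e↔v, t↔g.

hlxpvg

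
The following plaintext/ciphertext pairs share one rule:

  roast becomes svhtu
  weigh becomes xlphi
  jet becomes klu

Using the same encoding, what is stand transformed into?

The shift depends on letter class: consonant r→s is +1, but vowel o→v is +7. The rule splits by letter class: vowels +7, consonants +1.
For stand: s(cons)+1=t, t(cons)+1=u, a(vowel)+7=h, n(cons)+1=o, d(cons)+1=e.

tuhoe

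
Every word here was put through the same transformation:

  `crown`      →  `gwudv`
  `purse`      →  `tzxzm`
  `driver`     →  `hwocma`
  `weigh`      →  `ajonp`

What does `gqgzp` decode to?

clash

Letter i (0-indexed) is shifted by i+4, so successive shifts are 4, 5, 6, ….
Reversing it on gqgzp: g−4=c, q−5=l, g−6=a, z−7=s, p−8=h.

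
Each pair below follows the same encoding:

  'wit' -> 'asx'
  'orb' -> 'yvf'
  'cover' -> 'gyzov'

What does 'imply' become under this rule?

sqtpc

Vowels shift forward by 10 and consonants shift forward by 4.
On imply: i(vowel)+10=s, m(cons)+4=q, p(cons)+4=t, l(cons)+4=p, y(cons)+4=c.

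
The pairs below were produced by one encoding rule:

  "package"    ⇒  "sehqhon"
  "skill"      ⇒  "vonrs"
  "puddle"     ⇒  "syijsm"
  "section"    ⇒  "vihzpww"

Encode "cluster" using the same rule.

In package: p→s is +3, a→e is +4, c→h is +5, k→q is +6 — the shift increases by 1 each position. Letter i (0-indexed) is shifted by i+3, so successive shifts are 3, 4, 5, ….
Applying it to cluster: c+3=f, l+4=p, u+5=z, s+6=y, t+7=a, e+8=m, r+9=a.

fpzyama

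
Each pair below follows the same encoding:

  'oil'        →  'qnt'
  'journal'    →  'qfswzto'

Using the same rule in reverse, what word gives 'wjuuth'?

Two steps: reverse the string, then apply a Caesar shift of +5.
Undoing it on wjuuth: shift back: w−5=r, j−5=e, u−5=p, u−5=p, t−5=o, h−5=c → reppoc; then reverse → copper.

copper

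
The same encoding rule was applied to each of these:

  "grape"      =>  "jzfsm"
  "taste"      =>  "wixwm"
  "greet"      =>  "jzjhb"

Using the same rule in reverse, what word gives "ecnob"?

built

The shifts repeat in a cycle of length 3: positions 0,1,… shift by +3, +8, +5, then the pattern repeats.
Decoding ecnob: e−3=b, c−8=u, n−5=i, o−3=l, b−8=t.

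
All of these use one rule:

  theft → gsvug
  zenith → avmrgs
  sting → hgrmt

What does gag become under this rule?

Each pair mirrors across the alphabet (t↔g, h↔s, e↔v): positions sum to 25. Letters are reflected about the middle of the alphabet (position → 25−position): Atbash.
Applying it to gag: g↔t, a↔z, g↔t.

tzt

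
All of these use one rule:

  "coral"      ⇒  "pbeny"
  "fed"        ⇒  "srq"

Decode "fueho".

Compare letters: c→p is +13, o→b is +13, r→e is +13 — a constant shift. This is a Caesar cipher with shift 13.
Undoing it on fueho: f−13=s, u−13=h, e−13=r, h−13=u, o−13=b.

shrub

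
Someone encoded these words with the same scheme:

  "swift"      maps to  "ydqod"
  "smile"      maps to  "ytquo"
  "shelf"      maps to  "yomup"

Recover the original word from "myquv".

Each letter shifts forward by (position + 6), i.e. 6, 7, 8, … — the shift grows by one for each successive letter.
Reversing it on myquv: m−6=g, y−7=r, q−8=i, u−9=l, v−10=l.

grill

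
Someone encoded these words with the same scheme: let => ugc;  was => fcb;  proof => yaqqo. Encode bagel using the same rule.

The shift depends on letter class: consonant l→u is +9, but vowel e→g is +2. The rule splits by letter class: vowels +2, consonants +9.
Applying it to bagel: b(cons)+9=k, a(vowel)+2=c, g(cons)+9=p, e(vowel)+2=g, l(cons)+9=u.

kcpgu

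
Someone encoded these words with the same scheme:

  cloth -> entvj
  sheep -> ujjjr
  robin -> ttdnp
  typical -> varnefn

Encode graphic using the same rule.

itfrjne

The shift depends on letter class: consonant c→e is +2, but vowel o→t is +5. Two shifts are in play — +5 for a/e/i/o/u, +2 for every other letter.
On graphic: g(cons)+2=i, r(cons)+2=t, a(vowel)+5=f, p(cons)+2=r, h(cons)+2=j, i(vowel)+5=n, c(cons)+2=e.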